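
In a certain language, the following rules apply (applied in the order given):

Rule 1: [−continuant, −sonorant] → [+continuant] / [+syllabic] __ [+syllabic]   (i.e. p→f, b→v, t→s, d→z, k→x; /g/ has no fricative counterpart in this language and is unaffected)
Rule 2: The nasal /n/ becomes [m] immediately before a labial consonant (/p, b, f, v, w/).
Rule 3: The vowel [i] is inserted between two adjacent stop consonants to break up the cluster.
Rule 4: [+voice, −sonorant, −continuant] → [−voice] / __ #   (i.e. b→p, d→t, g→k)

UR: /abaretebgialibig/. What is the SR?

avaresebigialivik

Rule 1 (intervocalic spirantization): /b/ is a stop between vowels /a/ and /a/, so it spirantizes to the fricative [v]. /t/ is a stop between vowels /e/ and /e/, so it spirantizes to the fricative [s]. /b/ is a stop between vowels /i/ and /i/, so it spirantizes to the fricative [v]. /abaretebgialibig/ → avaresebgialivig.
Rule 2 (nasal place assimilation): no segment meets the environment; /avaresebgialivig/ is unchanged.
Rule 3 (stop-cluster i-epenthesis): /b/ and /g/ form a stop–stop cluster, so [i] is inserted between them. /avaresebgialivig/ → avaresebigialivig.
Rule 4 (final devoicing): /g/ is a voiced stop in word-final position, so it devoices to [k]. /avaresebigialivig/ → avaresebigialivik.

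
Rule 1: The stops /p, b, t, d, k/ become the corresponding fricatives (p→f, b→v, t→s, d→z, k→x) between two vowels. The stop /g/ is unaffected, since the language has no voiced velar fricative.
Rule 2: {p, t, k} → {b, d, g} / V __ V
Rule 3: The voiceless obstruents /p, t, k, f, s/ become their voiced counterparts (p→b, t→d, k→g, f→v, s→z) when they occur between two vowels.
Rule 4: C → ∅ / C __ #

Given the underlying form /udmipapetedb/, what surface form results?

udmivavezed

Rule 1 (intervocalic spirantization): /p/ is a stop between vowels /i/ and /a/, so it spirantizes to the fricative [f]. /p/ is a stop between vowels /a/ and /e/, so it spirantizes to the fricative [f]. /t/ is a stop between vowels /e/ and /e/, so it spirantizes to the fricative [s]. /udmipapetedb/ → udmifafesedb.
Rule 2 (intervocalic voicing): no segment meets the environment; /udmifafesedb/ is unchanged.
Rule 3 (intervocalic voicing): /f/ is a voiceless obstruent between vowels /i/ and /a/, so it voices to [v]. /f/ is a voiceless obstruent between vowels /a/ and /e/, so it voices to [v]. /s/ is a voiceless obstruent between vowels /e/ and /e/, so it voices to [z]. /udmifafesedb/ → udmivavezedb.
Rule 4 (final cluster simplification): /b/ is the second consonant of a word-final cluster /db/, so it deletes. /udmivavezedb/ → udmivavezed.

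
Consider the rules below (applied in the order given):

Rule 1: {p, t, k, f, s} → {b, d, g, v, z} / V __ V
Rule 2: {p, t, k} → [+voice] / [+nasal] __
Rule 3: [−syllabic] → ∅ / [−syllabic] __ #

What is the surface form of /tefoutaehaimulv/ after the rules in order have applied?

Rule 1 (intervocalic voicing): /f/ is a voiceless obstruent between vowels /e/ and /o/, so it voices to [v]. /t/ is a voiceless obstruent between vowels /u/ and /a/, so it voices to [d]. /tefoutaehaimulv/ → tevoudaehaimulv.
Rule 2 (post-nasal voicing): no segment meets the environment; /tevoudaehaimulv/ is unchanged.
Rule 3 (final cluster simplification): /v/ is the second consonant of a word-final cluster /lv/, so it deletes. /tevoudaehaimulv/ → tevoudaehaimul.

tevoudaehaimul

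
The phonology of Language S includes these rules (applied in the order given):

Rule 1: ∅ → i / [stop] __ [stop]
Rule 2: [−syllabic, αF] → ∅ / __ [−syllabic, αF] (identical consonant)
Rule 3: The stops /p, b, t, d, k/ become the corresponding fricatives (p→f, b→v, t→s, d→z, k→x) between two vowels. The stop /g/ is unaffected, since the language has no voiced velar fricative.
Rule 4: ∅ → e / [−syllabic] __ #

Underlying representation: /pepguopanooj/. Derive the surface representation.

Rule 1 (stop-cluster i-epenthesis): /p/ and /g/ form a stop–stop cluster, so [i] is inserted between them. /pepguopanooj/ → pepiguopanooj.
Rule 2 (degemination): no segment meets the environment; /pepiguopanooj/ is unchanged.
Rule 3 (intervocalic spirantization): /p/ is a stop between vowels /e/ and /i/, so it spirantizes to the fricative [f]. /p/ is a stop between vowels /o/ and /a/, so it spirantizes to the fricative [f]. /pepiguopanooj/ → pefiguofanooj.
Rule 4 (final e-epenthesis): the form ends in the consonant /j/, so [e] is inserted word-finally. /pefiguofanooj/ → pefiguofanooje.

pefiguofanooje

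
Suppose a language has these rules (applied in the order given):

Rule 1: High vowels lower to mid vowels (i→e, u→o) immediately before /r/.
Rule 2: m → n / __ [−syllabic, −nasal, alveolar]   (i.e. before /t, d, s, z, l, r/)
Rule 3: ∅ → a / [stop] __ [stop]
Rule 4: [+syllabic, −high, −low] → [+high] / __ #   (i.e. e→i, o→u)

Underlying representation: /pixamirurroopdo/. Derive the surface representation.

Rule 1 (pre-rhotic lowering): /i/ is a high vowel immediately before /r/, so it lowers to [e]. /u/ is a high vowel immediately before /r/, so it lowers to [o]. /pixamirurroopdo/ → pixamerorroopdo.
Rule 2 (nasal place assimilation): no segment meets the environment; /pixamerorroopdo/ is unchanged.
Rule 3 (stop-cluster a-epenthesis): /p/ and /d/ form a stop–stop cluster, so [a] is inserted between them. /pixamerorroopdo/ → pixamerorroopado.
Rule 4 (final vowel raising): /o/ is a mid vowel in word-final position, so it raises to [u]. /pixamerorroopado/ → pixamerorroopadu.

pixamerorroopadu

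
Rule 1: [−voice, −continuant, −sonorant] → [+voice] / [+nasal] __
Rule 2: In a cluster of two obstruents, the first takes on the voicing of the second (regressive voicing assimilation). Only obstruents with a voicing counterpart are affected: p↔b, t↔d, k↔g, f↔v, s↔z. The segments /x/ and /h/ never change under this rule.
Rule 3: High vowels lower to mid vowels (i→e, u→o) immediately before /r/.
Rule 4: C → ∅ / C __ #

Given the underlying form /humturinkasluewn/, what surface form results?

humdoringasluew

Rule 1 (post-nasal voicing): /t/ is a voiceless stop immediately after the nasal /m/, so it voices to [d]. /k/ is a voiceless stop immediately after the nasal /n/, so it voices to [g]. /humturinkasluewn/ → humduringasluewn.
Rule 2 (regressive voicing assimilation): no segment meets the environment; /humduringasluewn/ is unchanged.
Rule 3 (pre-rhotic lowering): /u/ is a high vowel immediately before /r/, so it lowers to [o]. /humduringasluewn/ → humdoringasluewn.
Rule 4 (final cluster simplification): /n/ is the second consonant of a word-final cluster /wn/, so it deletes. /humdoringasluewn/ → humdoringasluew.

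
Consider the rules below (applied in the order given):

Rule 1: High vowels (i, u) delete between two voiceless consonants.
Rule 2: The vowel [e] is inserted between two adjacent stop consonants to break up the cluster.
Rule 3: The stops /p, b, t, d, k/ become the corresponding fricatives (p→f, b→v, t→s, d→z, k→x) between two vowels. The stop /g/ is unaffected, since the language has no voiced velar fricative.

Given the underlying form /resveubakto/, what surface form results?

resveuvaxeso

Rule 1 (high vowel syncope): no segment meets the environment; /resveubakto/ is unchanged.
Rule 2 (stop-cluster e-epenthesis): /k/ and /t/ form a stop–stop cluster, so [e] is inserted between them. /resveubakto/ → resveubaketo.
Rule 3 (intervocalic spirantization): /b/ is a stop between vowels /u/ and /a/, so it spirantizes to the fricative [v]. /k/ is a stop between vowels /a/ and /e/, so it spirantizes to the fricative [x]. /t/ is a stop between vowels /e/ and /o/, so it spirantizes to the fricative [s]. /resveubaketo/ → resveuvaxeso.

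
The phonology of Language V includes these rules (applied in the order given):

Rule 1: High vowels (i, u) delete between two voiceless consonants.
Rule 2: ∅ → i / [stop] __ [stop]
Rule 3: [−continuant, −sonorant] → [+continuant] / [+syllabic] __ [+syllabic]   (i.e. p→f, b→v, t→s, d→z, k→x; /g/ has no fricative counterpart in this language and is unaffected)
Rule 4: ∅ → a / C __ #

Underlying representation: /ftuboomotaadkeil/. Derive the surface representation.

Rule 1 (high vowel syncope): no segment meets the environment; /ftuboomotaadkeil/ is unchanged.
Rule 2 (stop-cluster i-epenthesis): /d/ and /k/ form a stop–stop cluster, so [i] is inserted between them. /ftuboomotaadkeil/ → ftuboomotaadikeil.
Rule 3 (intervocalic spirantization): /b/ is a stop between vowels /u/ and /o/, so it spirantizes to the fricative [v]. /t/ is a stop between vowels /o/ and /a/, so it spirantizes to the fricative [s]. /d/ is a stop between vowels /a/ and /i/, so it spirantizes to the fricative [z]. /k/ is a stop between vowels /i/ and /e/, so it spirantizes to the fricative [x]. /ftuboomotaadikeil/ → ftuvoomosaazixeil.
Rule 4 (final a-epenthesis): the form ends in the consonant /l/, so [a] is inserted word-finally. /ftuvoomosaazixeil/ → ftuvoomosaazixeila.

ftuvoomosaazixeila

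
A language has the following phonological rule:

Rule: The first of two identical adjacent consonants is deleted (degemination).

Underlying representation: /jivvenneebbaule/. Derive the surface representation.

/vv/ is a geminate; the first /v/ deletes.
/nn/ is a geminate; the first /n/ deletes.
/bb/ is a geminate; the first /b/ deletes.
The other instances of /j/, /v/, /n/, /b/, /l/ do not occur in the required environment and remain unchanged.
Surface form: [jiveneebaule].

jiveneebaule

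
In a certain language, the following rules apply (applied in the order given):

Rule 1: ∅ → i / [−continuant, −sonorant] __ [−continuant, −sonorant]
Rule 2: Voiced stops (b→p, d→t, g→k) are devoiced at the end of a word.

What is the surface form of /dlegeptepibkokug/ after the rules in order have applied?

dlegepitepibikokuk

Rule 1 (stop-cluster i-epenthesis): /p/ and /t/ form a stop–stop cluster, so [i] is inserted between them. /b/ and /k/ form a stop–stop cluster, so [i] is inserted between them. /dlegeptepibkokug/ → dlegepitepibikokug.
Rule 2 (final devoicing): /g/ is a voiced stop in word-final position, so it devoices to [k]. /dlegepitepibikokug/ → dlegepitepibikokuk.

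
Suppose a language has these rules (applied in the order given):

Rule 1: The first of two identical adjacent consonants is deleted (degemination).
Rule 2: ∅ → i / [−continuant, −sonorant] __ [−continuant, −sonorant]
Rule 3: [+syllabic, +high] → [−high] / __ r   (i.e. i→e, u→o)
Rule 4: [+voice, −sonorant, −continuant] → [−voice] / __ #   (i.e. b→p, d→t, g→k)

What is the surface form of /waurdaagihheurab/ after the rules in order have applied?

waordaagiheorap

Rule 1 (degemination): /hh/ is a geminate; the first /h/ deletes. /waurdaagihheurab/ → waurdaagiheurab.
Rule 2 (stop-cluster i-epenthesis): no segment meets the environment; /waurdaagiheurab/ is unchanged.
Rule 3 (pre-rhotic lowering): /u/ is a high vowel immediately before /r/, so it lowers to [o]. /u/ is a high vowel immediately before /r/, so it lowers to [o]. /waurdaagiheurab/ → waordaagiheorab.
Rule 4 (final devoicing): /b/ is a voiced stop in word-final position, so it devoices to [p]. /waordaagiheorab/ → waordaagiheorap.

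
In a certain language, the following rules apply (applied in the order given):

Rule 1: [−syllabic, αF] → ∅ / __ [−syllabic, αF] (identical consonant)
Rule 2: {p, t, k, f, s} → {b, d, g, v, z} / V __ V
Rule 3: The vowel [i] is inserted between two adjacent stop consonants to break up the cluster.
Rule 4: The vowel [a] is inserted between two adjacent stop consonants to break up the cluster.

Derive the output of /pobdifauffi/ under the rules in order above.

pobidivauvi

Rule 1 (degemination): /ff/ is a geminate; the first /f/ deletes. /pobdifauffi/ → pobdifaufi.
Rule 2 (intervocalic voicing): /f/ is a voiceless obstruent between vowels /i/ and /a/, so it voices to [v]. /f/ is a voiceless obstruent between vowels /u/ and /i/, so it voices to [v]. /pobdifaufi/ → pobdivauvi.
Rule 3 (stop-cluster i-epenthesis): /b/ and /d/ form a stop–stop cluster, so [i] is inserted between them. /pobdivauvi/ → pobidivauvi.
Rule 4 (stop-cluster a-epenthesis): no segment meets the environment; /pobidivauvi/ is unchanged.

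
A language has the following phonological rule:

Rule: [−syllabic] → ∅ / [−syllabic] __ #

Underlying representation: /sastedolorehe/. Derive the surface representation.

No segment of /sastedolorehe/ meets the structural description of the rule, so the form surfaces unchanged.

sastedolorehe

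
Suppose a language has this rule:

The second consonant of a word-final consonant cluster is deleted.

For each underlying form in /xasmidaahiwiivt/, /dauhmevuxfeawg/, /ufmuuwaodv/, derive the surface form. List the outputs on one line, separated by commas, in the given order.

/xasmidaahiwiivt/: /t/ is the second consonant of a word-final cluster /vt/, so it deletes. → [xasmidaahiwiiv].
/dauhmevuxfeawg/: /g/ is the second consonant of a word-final cluster /wg/, so it deletes. → [dauhmevuxfeaw].
/ufmuuwaodv/: /v/ is the second consonant of a word-final cluster /dv/, so it deletes. → [ufmuuwaod].

xasmidaahiwiiv, dauhmevuxfeaw, ufmuuwaod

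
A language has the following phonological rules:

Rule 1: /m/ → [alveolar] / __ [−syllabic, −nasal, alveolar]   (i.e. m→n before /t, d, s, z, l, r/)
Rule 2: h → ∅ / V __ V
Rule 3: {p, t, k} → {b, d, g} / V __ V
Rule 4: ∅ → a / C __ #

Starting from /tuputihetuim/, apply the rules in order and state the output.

tubudieduima

Rule 1 (nasal place assimilation): no segment meets the environment; /tuputihetuim/ is unchanged.
Rule 2 (intervocalic h-deletion): /h/ occurs between vowels /i/ and /e/, so it deletes. /tuputihetuim/ → tuputietuim.
Rule 3 (intervocalic voicing): /p/ is a voiceless stop between vowels /u/ and /u/, so it voices to [b]. /t/ is a voiceless stop between vowels /u/ and /i/, so it voices to [d]. /t/ is a voiceless stop between vowels /e/ and /u/, so it voices to [d]. /tuputietuim/ → tubudieduim.
Rule 4 (final a-epenthesis): the form ends in the consonant /m/, so [a] is inserted word-finally. /tubudieduim/ → tubudieduima.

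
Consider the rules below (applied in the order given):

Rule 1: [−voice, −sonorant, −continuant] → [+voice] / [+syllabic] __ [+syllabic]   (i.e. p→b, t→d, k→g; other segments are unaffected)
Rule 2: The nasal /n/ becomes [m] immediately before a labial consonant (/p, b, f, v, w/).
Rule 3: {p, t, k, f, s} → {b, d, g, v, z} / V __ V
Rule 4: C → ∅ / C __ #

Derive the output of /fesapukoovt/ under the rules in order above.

Rule 1 (intervocalic voicing): /p/ is a voiceless stop between vowels /a/ and /u/, so it voices to [b]. /k/ is a voiceless stop between vowels /u/ and /o/, so it voices to [g]. /fesapukoovt/ → fesabugoovt.
Rule 2 (nasal place assimilation): no segment meets the environment; /fesabugoovt/ is unchanged.
Rule 3 (intervocalic voicing): /s/ is a voiceless obstruent between vowels /e/ and /a/, so it voices to [z]. /fesabugoovt/ → fezabugoovt.
Rule 4 (final cluster simplification): /t/ is the second consonant of a word-final cluster /vt/, so it deletes. /fezabugoovt/ → fezabugoov.

fezabugoov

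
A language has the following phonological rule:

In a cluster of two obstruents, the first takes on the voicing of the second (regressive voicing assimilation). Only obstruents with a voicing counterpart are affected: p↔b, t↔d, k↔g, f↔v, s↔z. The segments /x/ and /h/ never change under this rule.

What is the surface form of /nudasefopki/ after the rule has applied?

No segment of /nudasefopki/ meets the structural description of the rule, so the form surfaces unchanged.

nudasefopki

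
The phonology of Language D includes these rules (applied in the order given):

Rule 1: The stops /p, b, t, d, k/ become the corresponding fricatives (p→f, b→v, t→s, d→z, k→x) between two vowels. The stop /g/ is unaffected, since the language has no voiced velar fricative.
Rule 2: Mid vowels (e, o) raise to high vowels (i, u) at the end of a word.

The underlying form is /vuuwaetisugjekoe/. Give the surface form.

vuuwaesisugjexoi

Rule 1 (intervocalic spirantization): /t/ is a stop between vowels /e/ and /i/, so it spirantizes to the fricative [s]. /k/ is a stop between vowels /e/ and /o/, so it spirantizes to the fricative [x]. /vuuwaetisugjekoe/ → vuuwaesisugjexoe.
Rule 2 (final vowel raising): /e/ is a mid vowel in word-final position, so it raises to [i]. /vuuwaesisugjexoe/ → vuuwaesisugjexoi.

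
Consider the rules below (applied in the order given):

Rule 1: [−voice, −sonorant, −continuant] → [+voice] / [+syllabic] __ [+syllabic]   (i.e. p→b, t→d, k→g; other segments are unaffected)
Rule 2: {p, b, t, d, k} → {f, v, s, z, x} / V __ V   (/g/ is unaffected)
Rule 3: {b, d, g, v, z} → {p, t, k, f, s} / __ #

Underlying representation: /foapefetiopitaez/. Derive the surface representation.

Rule 1 (intervocalic voicing): /p/ is a voiceless stop between vowels /a/ and /e/, so it voices to [b]. /t/ is a voiceless stop between vowels /e/ and /i/, so it voices to [d]. /p/ is a voiceless stop between vowels /o/ and /i/, so it voices to [b]. /t/ is a voiceless stop between vowels /i/ and /a/, so it voices to [d]. /foapefetiopitaez/ → foabefediobidaez.
Rule 2 (intervocalic spirantization): /b/ is a stop between vowels /a/ and /e/, so it spirantizes to the fricative [v]. /d/ is a stop between vowels /e/ and /i/, so it spirantizes to the fricative [z]. /b/ is a stop between vowels /o/ and /i/, so it spirantizes to the fricative [v]. /d/ is a stop between vowels /i/ and /a/, so it spirantizes to the fricative [z]. /foabefediobidaez/ → foavefeziovizaez.
Rule 3 (final devoicing): /z/ is a voiced obstruent in word-final position, so it devoices to [s]. /foavefeziovizaez/ → foavefeziovizaes.

foavefeziovizaes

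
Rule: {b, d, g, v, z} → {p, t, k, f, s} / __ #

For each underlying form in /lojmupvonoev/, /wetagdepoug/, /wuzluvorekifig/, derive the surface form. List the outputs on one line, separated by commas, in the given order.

/lojmupvonoev/: /v/ is a voiced obstruent in word-final position, so it devoices to [f]. → [lojmupvonoef].
/wetagdepoug/: /g/ is a voiced obstruent in word-final position, so it devoices to [k]. → [wetagdepouk].
/wuzluvorekifig/: /g/ is a voiced obstruent in word-final position, so it devoices to [k]. → [wuzluvorekifik].

lojmupvonoef, wetagdepouk, wuzluvorekifik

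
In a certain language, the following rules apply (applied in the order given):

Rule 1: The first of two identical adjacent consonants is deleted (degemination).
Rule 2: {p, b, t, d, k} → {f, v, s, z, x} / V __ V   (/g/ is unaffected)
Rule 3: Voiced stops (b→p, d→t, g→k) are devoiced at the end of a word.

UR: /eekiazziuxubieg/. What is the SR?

Rule 1 (degemination): /zz/ is a geminate; the first /z/ deletes. /eekiazziuxubieg/ → eekiaziuxubieg.
Rule 2 (intervocalic spirantization): /k/ is a stop between vowels /e/ and /i/, so it spirantizes to the fricative [x]. /b/ is a stop between vowels /u/ and /i/, so it spirantizes to the fricative [v]. /eekiaziuxubieg/ → eexiaziuxuvieg.
Rule 3 (final devoicing): /g/ is a voiced stop in word-final position, so it devoices to [k]. /eexiaziuxuvieg/ → eexiaziuxuviek.

eexiaziuxuviek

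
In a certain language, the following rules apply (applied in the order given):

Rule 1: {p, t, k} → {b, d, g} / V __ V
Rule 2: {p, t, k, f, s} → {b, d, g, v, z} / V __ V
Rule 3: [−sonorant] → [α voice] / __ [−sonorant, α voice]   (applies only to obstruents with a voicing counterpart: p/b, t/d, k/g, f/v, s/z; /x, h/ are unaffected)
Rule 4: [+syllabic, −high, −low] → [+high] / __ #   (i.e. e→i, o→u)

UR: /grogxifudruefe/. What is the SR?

Rule 1 (intervocalic voicing): no segment meets the environment; /grogxifudruefe/ is unchanged.
Rule 2 (intervocalic voicing): /f/ is a voiceless obstruent between vowels /i/ and /u/, so it voices to [v]. /f/ is a voiceless obstruent between vowels /e/ and /e/, so it voices to [v]. /grogxifudruefe/ → grogxivudrueve.
Rule 3 (regressive voicing assimilation): /g/ precedes the voiceless obstruent /x/, so it devoices to [k] by assimilation. /grogxivudrueve/ → grokxivudrueve.
Rule 4 (final vowel raising): /e/ is a mid vowel in word-final position, so it raises to [i]. /grokxivudrueve/ → grokxivudruevi.

grokxivudruevi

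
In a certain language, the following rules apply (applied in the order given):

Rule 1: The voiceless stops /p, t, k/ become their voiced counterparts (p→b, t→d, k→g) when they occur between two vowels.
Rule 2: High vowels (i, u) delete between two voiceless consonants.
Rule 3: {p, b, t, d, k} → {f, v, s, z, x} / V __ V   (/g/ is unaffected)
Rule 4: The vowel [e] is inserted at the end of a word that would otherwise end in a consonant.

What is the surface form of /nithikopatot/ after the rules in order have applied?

nithigovazote

Rule 1 (intervocalic voicing): /k/ is a voiceless stop between vowels /i/ and /o/, so it voices to [g]. /p/ is a voiceless stop between vowels /o/ and /a/, so it voices to [b]. /t/ is a voiceless stop between vowels /a/ and /o/, so it voices to [d]. /nithikopatot/ → nithigobadot.
Rule 2 (high vowel syncope): no segment meets the environment; /nithigobadot/ is unchanged.
Rule 3 (intervocalic spirantization): /b/ is a stop between vowels /o/ and /a/, so it spirantizes to the fricative [v]. /d/ is a stop between vowels /a/ and /o/, so it spirantizes to the fricative [z]. /nithigobadot/ → nithigovazot.
Rule 4 (final e-epenthesis): the form ends in the consonant /t/, so [e] is inserted word-finally. /nithigovazot/ → nithigovazote.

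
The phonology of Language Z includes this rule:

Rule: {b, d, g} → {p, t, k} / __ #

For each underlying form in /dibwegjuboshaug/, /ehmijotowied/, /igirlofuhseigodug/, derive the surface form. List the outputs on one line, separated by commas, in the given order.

dibwegjuboshauk, ehmijotowiet, igirlofuhseigoduk

/dibwegjuboshaug/: /g/ is a voiced stop in word-final position, so it devoices to [k]. → [dibwegjuboshauk].
/ehmijotowied/: /d/ is a voiced stop in word-final position, so it devoices to [t]. → [ehmijotowiet].
/igirlofuhseigodug/: /g/ is a voiced stop in word-final position, so it devoices to [k]. → [igirlofuhseigoduk].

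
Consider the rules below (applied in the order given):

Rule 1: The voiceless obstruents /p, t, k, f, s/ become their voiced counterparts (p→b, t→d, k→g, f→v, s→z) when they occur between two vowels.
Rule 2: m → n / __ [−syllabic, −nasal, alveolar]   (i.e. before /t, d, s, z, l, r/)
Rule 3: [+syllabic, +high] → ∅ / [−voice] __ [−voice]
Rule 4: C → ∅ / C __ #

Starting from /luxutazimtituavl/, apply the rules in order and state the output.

Rule 1 (intervocalic voicing): /t/ is a voiceless obstruent between vowels /u/ and /a/, so it voices to [d]. /t/ is a voiceless obstruent between vowels /i/ and /u/, so it voices to [d]. /luxutazimtituavl/ → luxudazimtiduavl.
Rule 2 (nasal place assimilation): /m/ precedes the alveolar consonant /t/, so it assimilates in place to [n]. /luxudazimtiduavl/ → luxudazintiduavl.
Rule 3 (high vowel syncope): no segment meets the environment; /luxudazintiduavl/ is unchanged.
Rule 4 (final cluster simplification): /l/ is the second consonant of a word-final cluster /vl/, so it deletes. /luxudazintiduavl/ → luxudazintiduav.

luxudazintiduav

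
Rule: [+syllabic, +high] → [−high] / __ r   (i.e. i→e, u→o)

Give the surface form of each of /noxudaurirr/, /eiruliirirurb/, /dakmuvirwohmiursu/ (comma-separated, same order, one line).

noxudaorerr, eeruliererorb, dakmuverwohmiorsu

/noxudaurirr/: /u/ is a high vowel immediately before /r/, so it lowers to [o]. /i/ is a high vowel immediately before /r/, so it lowers to [e]. → [noxudaorerr].
/eiruliirirurb/: /i/ is a high vowel immediately before /r/, so it lowers to [e]. /i/ is a high vowel immediately before /r/, so it lowers to [e]. /i/ is a high vowel immediately before /r/, so it lowers to [e]. /u/ is a high vowel immediately before /r/, so it lowers to [o]. → [eeruliererorb].
/dakmuvirwohmiursu/: /i/ is a high vowel immediately before /r/, so it lowers to [e]. /u/ is a high vowel immediately before /r/, so it lowers to [o]. → [dakmuverwohmiorsu].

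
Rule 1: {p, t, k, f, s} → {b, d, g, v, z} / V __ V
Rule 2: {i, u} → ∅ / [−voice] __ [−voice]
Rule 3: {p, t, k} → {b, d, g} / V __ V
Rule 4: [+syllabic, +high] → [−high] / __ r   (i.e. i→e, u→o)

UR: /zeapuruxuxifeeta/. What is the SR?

zeaboruxxiveeda

Rule 1 (intervocalic voicing): /p/ is a voiceless obstruent between vowels /a/ and /u/, so it voices to [b]. /f/ is a voiceless obstruent between vowels /i/ and /e/, so it voices to [v]. /t/ is a voiceless obstruent between vowels /e/ and /a/, so it voices to [d]. /zeapuruxuxifeeta/ → zeaburuxuxiveeda.
Rule 2 (high vowel syncope): /u/ is a high vowel flanked by voiceless consonants /x/ and /x/, so it deletes. /zeaburuxuxiveeda/ → zeaburuxxiveeda.
Rule 3 (intervocalic voicing): no segment meets the environment; /zeaburuxxiveeda/ is unchanged.
Rule 4 (pre-rhotic lowering): /u/ is a high vowel immediately before /r/, so it lowers to [o]. /zeaburuxxiveeda/ → zeaboruxxiveeda.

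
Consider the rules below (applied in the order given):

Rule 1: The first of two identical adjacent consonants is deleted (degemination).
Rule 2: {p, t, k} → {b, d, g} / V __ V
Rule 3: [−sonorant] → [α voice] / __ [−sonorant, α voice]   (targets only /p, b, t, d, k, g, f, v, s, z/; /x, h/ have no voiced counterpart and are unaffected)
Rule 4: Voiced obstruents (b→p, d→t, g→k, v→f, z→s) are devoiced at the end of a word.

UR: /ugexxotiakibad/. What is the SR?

ugexodiagibat

Rule 1 (degemination): /xx/ is a geminate; the first /x/ deletes. /ugexxotiakibad/ → ugexotiakibad.
Rule 2 (intervocalic voicing): /t/ is a voiceless stop between vowels /o/ and /i/, so it voices to [d]. /k/ is a voiceless stop between vowels /a/ and /i/, so it voices to [g]. /ugexotiakibad/ → ugexodiagibad.
Rule 3 (regressive voicing assimilation): no segment meets the environment; /ugexodiagibad/ is unchanged.
Rule 4 (final devoicing): /d/ is a voiced obstruent in word-final position, so it devoices to [t]. /ugexodiagibad/ → ugexodiagibat.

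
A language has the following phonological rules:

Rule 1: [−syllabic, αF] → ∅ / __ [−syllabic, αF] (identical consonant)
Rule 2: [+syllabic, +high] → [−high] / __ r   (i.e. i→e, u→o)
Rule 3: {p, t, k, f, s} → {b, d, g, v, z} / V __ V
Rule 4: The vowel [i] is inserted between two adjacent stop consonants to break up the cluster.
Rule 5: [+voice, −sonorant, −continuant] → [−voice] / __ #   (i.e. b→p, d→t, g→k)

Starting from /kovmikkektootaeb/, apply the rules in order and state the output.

Rule 1 (degemination): /kk/ is a geminate; the first /k/ deletes. /kovmikkektootaeb/ → kovmikektootaeb.
Rule 2 (pre-rhotic lowering): no segment meets the environment; /kovmikektootaeb/ is unchanged.
Rule 3 (intervocalic voicing): /k/ is a voiceless obstruent between vowels /i/ and /e/, so it voices to [g]. /t/ is a voiceless obstruent between vowels /o/ and /a/, so it voices to [d]. /kovmikektootaeb/ → kovmigektoodaeb.
Rule 4 (stop-cluster i-epenthesis): /k/ and /t/ form a stop–stop cluster, so [i] is inserted between them. /kovmigektoodaeb/ → kovmigekitoodaeb.
Rule 5 (final devoicing): /b/ is a voiced stop in word-final position, so it devoices to [p]. /kovmigekitoodaeb/ → kovmigekitoodaep.

kovmigekitoodaep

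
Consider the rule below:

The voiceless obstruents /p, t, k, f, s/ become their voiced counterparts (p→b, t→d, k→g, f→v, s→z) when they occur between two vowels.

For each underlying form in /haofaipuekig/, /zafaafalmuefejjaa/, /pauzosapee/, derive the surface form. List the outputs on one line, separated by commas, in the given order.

haovaibuegig, zavaavalmuevejjaa, pauzozabee

/haofaipuekig/: /f/ is a voiceless obstruent between vowels /o/ and /a/, so it voices to [v]. /p/ is a voiceless obstruent between vowels /i/ and /u/, so it voices to [b]. /k/ is a voiceless obstruent between vowels /e/ and /i/, so it voices to [g]. → [haovaibuegig].
/zafaafalmuefejjaa/: /f/ is a voiceless obstruent between vowels /a/ and /a/, so it voices to [v]. /f/ is a voiceless obstruent between vowels /a/ and /a/, so it voices to [v]. /f/ is a voiceless obstruent between vowels /e/ and /e/, so it voices to [v]. → [zavaavalmuevejjaa].
/pauzosapee/: /s/ is a voiceless obstruent between vowels /o/ and /a/, so it voices to [z]. /p/ is a voiceless obstruent between vowels /a/ and /e/, so it voices to [b]. → [pauzozabee].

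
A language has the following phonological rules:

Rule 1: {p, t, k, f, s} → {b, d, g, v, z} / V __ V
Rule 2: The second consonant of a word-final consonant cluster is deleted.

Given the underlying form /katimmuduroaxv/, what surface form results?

Rule 1 (intervocalic voicing): /t/ is a voiceless obstruent between vowels /a/ and /i/, so it voices to [d]. /katimmuduroaxv/ → kadimmuduroaxv.
Rule 2 (final cluster simplification): /v/ is the second consonant of a word-final cluster /xv/, so it deletes. /kadimmuduroaxv/ → kadimmuduroax.

kadimmuduroax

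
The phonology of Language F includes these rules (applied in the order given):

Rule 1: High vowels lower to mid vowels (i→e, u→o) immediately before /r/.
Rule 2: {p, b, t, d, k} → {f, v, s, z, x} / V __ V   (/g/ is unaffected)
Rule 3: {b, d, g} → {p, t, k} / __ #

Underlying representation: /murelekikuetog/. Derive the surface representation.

morelexixuesok

Rule 1 (pre-rhotic lowering): /u/ is a high vowel immediately before /r/, so it lowers to [o]. /murelekikuetog/ → morelekikuetog.
Rule 2 (intervocalic spirantization): /k/ is a stop between vowels /e/ and /i/, so it spirantizes to the fricative [x]. /k/ is a stop between vowels /i/ and /u/, so it spirantizes to the fricative [x]. /t/ is a stop between vowels /e/ and /o/, so it spirantizes to the fricative [s]. /morelekikuetog/ → morelexixuesog.
Rule 3 (final devoicing): /g/ is a voiced stop in word-final position, so it devoices to [k]. /morelexixuesog/ → morelexixuesok.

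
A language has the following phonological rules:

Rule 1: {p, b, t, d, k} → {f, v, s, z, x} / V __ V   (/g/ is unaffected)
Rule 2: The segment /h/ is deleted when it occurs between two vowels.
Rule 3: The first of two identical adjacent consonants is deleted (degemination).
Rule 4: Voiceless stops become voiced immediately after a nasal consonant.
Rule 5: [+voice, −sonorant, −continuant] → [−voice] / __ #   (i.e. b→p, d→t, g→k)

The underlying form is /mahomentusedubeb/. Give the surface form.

maomendusezuvep

Rule 1 (intervocalic spirantization): /d/ is a stop between vowels /e/ and /u/, so it spirantizes to the fricative [z]. /b/ is a stop between vowels /u/ and /e/, so it spirantizes to the fricative [v]. /mahomentusedubeb/ → mahomentusezuveb.
Rule 2 (intervocalic h-deletion): /h/ occurs between vowels /a/ and /o/, so it deletes. /mahomentusezuveb/ → maomentusezuveb.
Rule 3 (degemination): no segment meets the environment; /maomentusezuveb/ is unchanged.
Rule 4 (post-nasal voicing): /t/ is a voiceless stop immediately after the nasal /n/, so it voices to [d]. /maomentusezuveb/ → maomendusezuveb.
Rule 5 (final devoicing): /b/ is a voiced stop in word-final position, so it devoices to [p]. /maomendusezuveb/ → maomendusezuvep.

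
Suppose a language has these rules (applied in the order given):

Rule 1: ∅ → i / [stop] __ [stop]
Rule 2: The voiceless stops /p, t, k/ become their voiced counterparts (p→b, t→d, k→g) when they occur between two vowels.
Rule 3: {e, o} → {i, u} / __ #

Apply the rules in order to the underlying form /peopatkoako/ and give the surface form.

peobadigoagu

Rule 1 (stop-cluster i-epenthesis): /t/ and /k/ form a stop–stop cluster, so [i] is inserted between them. /peopatkoako/ → peopatikoako.
Rule 2 (intervocalic voicing): /p/ is a voiceless stop between vowels /o/ and /a/, so it voices to [b]. /t/ is a voiceless stop between vowels /a/ and /i/, so it voices to [d]. /k/ is a voiceless stop between vowels /i/ and /o/, so it voices to [g]. /k/ is a voiceless stop between vowels /a/ and /o/, so it voices to [g]. /peopatikoako/ → peobadigoago.
Rule 3 (final vowel raising): /o/ is a mid vowel in word-final position, so it raises to [u]. /peobadigoago/ → peobadigoagu.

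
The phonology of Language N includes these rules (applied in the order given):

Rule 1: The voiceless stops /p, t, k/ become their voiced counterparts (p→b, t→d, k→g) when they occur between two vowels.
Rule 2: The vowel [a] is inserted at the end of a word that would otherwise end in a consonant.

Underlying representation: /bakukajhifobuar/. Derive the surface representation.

bagugajhifobuara

Rule 1 (intervocalic voicing): /k/ is a voiceless stop between vowels /a/ and /u/, so it voices to [g]. /k/ is a voiceless stop between vowels /u/ and /a/, so it voices to [g]. /bakukajhifobuar/ → bagugajhifobuar.
Rule 2 (final a-epenthesis): the form ends in the consonant /r/, so [a] is inserted word-finally. /bagugajhifobuar/ → bagugajhifobuara.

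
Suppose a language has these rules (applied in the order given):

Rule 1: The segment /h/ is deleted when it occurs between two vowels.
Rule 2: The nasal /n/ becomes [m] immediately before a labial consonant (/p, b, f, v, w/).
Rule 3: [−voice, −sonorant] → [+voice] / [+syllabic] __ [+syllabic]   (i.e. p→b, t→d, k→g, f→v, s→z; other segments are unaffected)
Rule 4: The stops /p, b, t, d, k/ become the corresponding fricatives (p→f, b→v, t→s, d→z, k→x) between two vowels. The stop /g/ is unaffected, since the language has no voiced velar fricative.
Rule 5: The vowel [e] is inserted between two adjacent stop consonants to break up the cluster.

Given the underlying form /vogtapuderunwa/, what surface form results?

Rule 1 (intervocalic h-deletion): no segment meets the environment; /vogtapuderunwa/ is unchanged.
Rule 2 (nasal place assimilation): /n/ precedes the labial consonant /w/, so it assimilates in place to [m]. /vogtapuderunwa/ → vogtapuderumwa.
Rule 3 (intervocalic voicing): /p/ is a voiceless obstruent between vowels /a/ and /u/, so it voices to [b]. /vogtapuderumwa/ → vogtabuderumwa.
Rule 4 (intervocalic spirantization): /b/ is a stop between vowels /a/ and /u/, so it spirantizes to the fricative [v]. /d/ is a stop between vowels /u/ and /e/, so it spirantizes to the fricative [z]. /vogtabuderumwa/ → vogtavuzerumwa.
Rule 5 (stop-cluster e-epenthesis): /g/ and /t/ form a stop–stop cluster, so [e] is inserted between them. /vogtavuzerumwa/ → vogetavuzerumwa.

vogetavuzerumwa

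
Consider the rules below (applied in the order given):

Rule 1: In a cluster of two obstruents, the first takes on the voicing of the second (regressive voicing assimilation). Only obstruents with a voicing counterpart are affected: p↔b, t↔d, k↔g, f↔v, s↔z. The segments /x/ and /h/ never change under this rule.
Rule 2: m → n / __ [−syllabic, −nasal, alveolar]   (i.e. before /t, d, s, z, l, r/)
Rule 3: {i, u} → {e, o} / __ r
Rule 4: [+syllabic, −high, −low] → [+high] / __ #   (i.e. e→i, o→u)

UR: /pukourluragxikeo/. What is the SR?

Rule 1 (regressive voicing assimilation): /g/ precedes the voiceless obstruent /x/, so it devoices to [k] by assimilation. /pukourluragxikeo/ → pukourlurakxikeo.
Rule 2 (nasal place assimilation): no segment meets the environment; /pukourlurakxikeo/ is unchanged.
Rule 3 (pre-rhotic lowering): /u/ is a high vowel immediately before /r/, so it lowers to [o]. /u/ is a high vowel immediately before /r/, so it lowers to [o]. /pukourlurakxikeo/ → pukoorlorakxikeo.
Rule 4 (final vowel raising): /o/ is a mid vowel in word-final position, so it raises to [u]. /pukoorlorakxikeo/ → pukoorlorakxikeu.

pukoorlorakxikeu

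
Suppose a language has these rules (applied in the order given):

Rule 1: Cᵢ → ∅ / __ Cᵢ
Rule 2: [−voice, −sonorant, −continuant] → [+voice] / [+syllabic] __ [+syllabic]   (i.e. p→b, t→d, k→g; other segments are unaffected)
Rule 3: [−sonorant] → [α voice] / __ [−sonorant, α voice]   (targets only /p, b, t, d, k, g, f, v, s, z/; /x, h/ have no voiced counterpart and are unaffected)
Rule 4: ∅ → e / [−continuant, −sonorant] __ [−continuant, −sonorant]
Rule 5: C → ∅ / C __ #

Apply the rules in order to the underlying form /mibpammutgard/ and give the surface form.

Rule 1 (degemination): /mm/ is a geminate; the first /m/ deletes. /mibpammutgard/ → mibpamutgard.
Rule 2 (intervocalic voicing): no segment meets the environment; /mibpamutgard/ is unchanged.
Rule 3 (regressive voicing assimilation): /b/ precedes the voiceless obstruent /p/, so it devoices to [p] by assimilation. /t/ precedes the voiced obstruent /g/, so it voices to [d] by assimilation. /mibpamutgard/ → mippamudgard.
Rule 4 (stop-cluster e-epenthesis): /p/ and /p/ form a stop–stop cluster, so [e] is inserted between them. /d/ and /g/ form a stop–stop cluster, so [e] is inserted between them. /mippamudgard/ → mipepamudegard.
Rule 5 (final cluster simplification): /d/ is the second consonant of a word-final cluster /rd/, so it deletes. /mipepamudegard/ → mipepamudegar.

mipepamudegar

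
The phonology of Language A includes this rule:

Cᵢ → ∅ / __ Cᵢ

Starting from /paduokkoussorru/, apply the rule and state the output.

/kk/ is a geminate; the first /k/ deletes.
/ss/ is a geminate; the first /s/ deletes.
/rr/ is a geminate; the first /r/ deletes.
The other instances of /p/, /d/, /k/, /s/, /r/ do not occur in the required environment and remain unchanged.
Surface form: [paduokousoru].

paduokousoru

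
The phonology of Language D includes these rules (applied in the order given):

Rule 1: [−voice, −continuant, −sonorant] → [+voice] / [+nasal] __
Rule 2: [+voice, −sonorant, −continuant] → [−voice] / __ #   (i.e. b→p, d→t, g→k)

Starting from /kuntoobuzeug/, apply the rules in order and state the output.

kundoobuzeuk

Rule 1 (post-nasal voicing): /t/ is a voiceless stop immediately after the nasal /n/, so it voices to [d]. /kuntoobuzeug/ → kundoobuzeug.
Rule 2 (final devoicing): /g/ is a voiced stop in word-final position, so it devoices to [k]. /kundoobuzeug/ → kundoobuzeuk.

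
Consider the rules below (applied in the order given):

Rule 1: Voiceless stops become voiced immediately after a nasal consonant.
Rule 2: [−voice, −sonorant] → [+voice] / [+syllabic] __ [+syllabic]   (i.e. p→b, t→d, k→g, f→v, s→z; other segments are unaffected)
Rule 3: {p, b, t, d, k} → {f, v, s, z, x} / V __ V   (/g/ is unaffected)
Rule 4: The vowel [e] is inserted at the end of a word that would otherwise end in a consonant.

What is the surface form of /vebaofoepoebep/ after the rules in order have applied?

vevaovoevoevepe

Rule 1 (post-nasal voicing): no segment meets the environment; /vebaofoepoebep/ is unchanged.
Rule 2 (intervocalic voicing): /f/ is a voiceless obstruent between vowels /o/ and /o/, so it voices to [v]. /p/ is a voiceless obstruent between vowels /e/ and /o/, so it voices to [b]. /vebaofoepoebep/ → vebaovoeboebep.
Rule 3 (intervocalic spirantization): /b/ is a stop between vowels /e/ and /a/, so it spirantizes to the fricative [v]. /b/ is a stop between vowels /e/ and /o/, so it spirantizes to the fricative [v]. /b/ is a stop between vowels /e/ and /e/, so it spirantizes to the fricative [v]. /vebaovoeboebep/ → vevaovoevoevep.
Rule 4 (final e-epenthesis): the form ends in the consonant /p/, so [e] is inserted word-finally. /vevaovoevoevep/ → vevaovoevoevepe.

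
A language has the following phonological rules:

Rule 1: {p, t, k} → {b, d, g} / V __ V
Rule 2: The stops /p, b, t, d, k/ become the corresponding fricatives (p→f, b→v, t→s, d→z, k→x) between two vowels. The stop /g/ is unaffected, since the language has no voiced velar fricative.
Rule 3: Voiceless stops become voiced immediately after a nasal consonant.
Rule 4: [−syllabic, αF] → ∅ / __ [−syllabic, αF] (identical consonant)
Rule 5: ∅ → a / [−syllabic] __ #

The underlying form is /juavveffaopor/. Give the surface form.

Rule 1 (intervocalic voicing): /p/ is a voiceless stop between vowels /o/ and /o/, so it voices to [b]. /juavveffaopor/ → juavveffaobor.
Rule 2 (intervocalic spirantization): /b/ is a stop between vowels /o/ and /o/, so it spirantizes to the fricative [v]. /juavveffaobor/ → juavveffaovor.
Rule 3 (post-nasal voicing): no segment meets the environment; /juavveffaovor/ is unchanged.
Rule 4 (degemination): /vv/ is a geminate; the first /v/ deletes. /ff/ is a geminate; the first /f/ deletes. /juavveffaovor/ → juavefaovor.
Rule 5 (final a-epenthesis): the form ends in the consonant /r/, so [a] is inserted word-finally. /juavefaovor/ → juavefaovora.

juavefaovora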